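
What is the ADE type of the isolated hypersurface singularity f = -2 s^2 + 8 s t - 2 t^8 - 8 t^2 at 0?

A_7

The Hessian of f at 0 has rank 1. Corank 1: A-series; mu = 7 gives A_7.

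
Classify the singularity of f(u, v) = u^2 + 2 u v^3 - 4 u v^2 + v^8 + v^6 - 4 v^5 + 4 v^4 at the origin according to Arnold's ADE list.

A7

The Hessian of f at 0 is [[2, 0], [0, 0]] with rank 1, so corank 1. A Groebner basis of the Jacobian ideal J(f) in C{u,v} is {u^3 - 8*u^2 + 32*u*v^2 + 32*u*v + 64*u - 128*v^2, u^2*v + 4*u^2 - 12*u*v^2 - 8*u*v - 16*u + 32*v^2, u + v^3 - 2*v^2}; counting standard monomials gives mu = 7. Corank 1: A-series; mu = 7 gives A_7.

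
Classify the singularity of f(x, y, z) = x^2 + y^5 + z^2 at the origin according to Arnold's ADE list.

A_4

The Hessian of f at 0 has rank 2. Corank 1: A-series; mu = 4 gives A_4.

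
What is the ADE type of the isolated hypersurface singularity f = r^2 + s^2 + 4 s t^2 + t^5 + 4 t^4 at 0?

The Hessian of f at 0 has rank 2. Corank 1: A-series; mu = 4 gives A_4.

A4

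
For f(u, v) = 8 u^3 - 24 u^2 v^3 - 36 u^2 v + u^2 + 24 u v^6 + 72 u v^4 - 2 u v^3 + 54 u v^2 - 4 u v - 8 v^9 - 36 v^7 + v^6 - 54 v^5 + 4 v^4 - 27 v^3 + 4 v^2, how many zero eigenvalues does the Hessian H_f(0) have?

1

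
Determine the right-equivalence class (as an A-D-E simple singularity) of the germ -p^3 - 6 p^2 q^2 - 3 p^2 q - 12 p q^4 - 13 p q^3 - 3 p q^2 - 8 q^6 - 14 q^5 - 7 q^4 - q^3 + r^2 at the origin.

E_{7}

The Hessian of f at 0 is [[0, 0, 0], [0, 0, 0], [0, 0, 2]] with rank 1, so corank 2. A Groebner basis of the Jacobian ideal J(f) in C{p,q,r} is {-p^2/4 - p*q/2 + q^4 - q^3/12 - q^2/4, p^3 + 5*p^2/4 + 5*p*q/2 + 17*q^3/12 + 5*q^2/4, p^2*q - 11*p^2/12 - 11*p*q/6 - 47*q^3/36 - 11*q^2/12, p^2/2 + p*q^2 + p*q + 7*q^3/6 + q^2/2, r}; counting standard monomials gives mu = 7. Corank 2; j^3 = -(p + q)^3 is a perfect cube, so E-series; the 4-jet and mu = 7 give E_7.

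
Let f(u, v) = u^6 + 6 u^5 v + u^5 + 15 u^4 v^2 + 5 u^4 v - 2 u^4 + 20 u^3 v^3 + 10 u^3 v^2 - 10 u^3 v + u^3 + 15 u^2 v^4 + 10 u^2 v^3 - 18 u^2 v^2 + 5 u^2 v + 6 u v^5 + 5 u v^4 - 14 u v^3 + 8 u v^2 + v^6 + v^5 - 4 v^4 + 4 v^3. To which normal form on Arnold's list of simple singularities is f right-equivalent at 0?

D_7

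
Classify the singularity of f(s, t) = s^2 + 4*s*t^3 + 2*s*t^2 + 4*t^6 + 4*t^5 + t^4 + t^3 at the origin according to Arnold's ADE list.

The Hessian of f at 0 has rank 1. Corank 1: A-series; mu = 2 gives A_2.

A2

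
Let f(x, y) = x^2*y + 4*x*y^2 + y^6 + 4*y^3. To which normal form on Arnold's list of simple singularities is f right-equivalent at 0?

D7

The Hessian of f at 0 has rank 0. Corank 2; j^3 = y*(x + 2*y)^2 has shape L^2 M (L != M), so D-series; mu = 7 gives D_7.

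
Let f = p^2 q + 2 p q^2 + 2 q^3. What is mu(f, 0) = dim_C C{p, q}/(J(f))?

The Hessian of f at 0 has rank 0. Corank 2; j^3 = q*(p^2 + 2*p*q + 2*q^2) splits into three distinct lines over C (the quadratic factor has nonzero discriminant), so D_4.

4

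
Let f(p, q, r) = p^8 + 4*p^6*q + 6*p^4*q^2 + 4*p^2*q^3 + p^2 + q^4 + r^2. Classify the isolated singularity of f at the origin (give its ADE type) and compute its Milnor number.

Type A_{3}, Milnor number mu = 3.

The Hessian of f at 0 is [[2, 0, 0], [0, 0, 0], [0, 0, 2]] with rank 2, so corank 1. A Groebner basis of the Jacobian ideal J(f) in C{p,q,r} is {q^3, p, r}; counting standard monomials gives mu = 3. Corank 1: A-series; mu = 3 gives A_3.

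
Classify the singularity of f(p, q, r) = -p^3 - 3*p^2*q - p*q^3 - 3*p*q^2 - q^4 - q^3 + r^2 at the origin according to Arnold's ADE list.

E_7

The Hessian of f at 0 has rank 1. Corank 2; j^3 = -(p + q)^3 is a perfect cube, so E-series; the 4-jet and mu = 7 give E_7.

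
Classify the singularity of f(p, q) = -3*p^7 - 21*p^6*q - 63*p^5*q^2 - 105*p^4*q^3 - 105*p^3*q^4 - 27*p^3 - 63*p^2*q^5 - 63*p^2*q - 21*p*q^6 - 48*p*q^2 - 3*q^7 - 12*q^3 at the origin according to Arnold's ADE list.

The Hessian of f at 0 has rank 0. Corank 2; j^3 = -3*(p + q)*(3*p + 2*q)^2 has shape L^2 M (L != M), so D-series; mu = 8 gives D_8.

D_{8}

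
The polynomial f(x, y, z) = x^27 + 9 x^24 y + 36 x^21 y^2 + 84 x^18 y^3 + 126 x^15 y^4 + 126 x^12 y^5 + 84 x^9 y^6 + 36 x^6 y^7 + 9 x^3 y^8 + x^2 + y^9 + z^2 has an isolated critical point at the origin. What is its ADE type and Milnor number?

The Hessian of f at 0 is [[2, 0, 0], [0, 0, 0], [0, 0, 2]] with rank 2, so corank 1. A Groebner basis of the Jacobian ideal J(f) in C{x,y,z} is {y^8, x, z}; counting standard monomials gives mu = 8. Corank 1: A-series; mu = 8 gives A_8.

Type A8, Milnor number mu = 8.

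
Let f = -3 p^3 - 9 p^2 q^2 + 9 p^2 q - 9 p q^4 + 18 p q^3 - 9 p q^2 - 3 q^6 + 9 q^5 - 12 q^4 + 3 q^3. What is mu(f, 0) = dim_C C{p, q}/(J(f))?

6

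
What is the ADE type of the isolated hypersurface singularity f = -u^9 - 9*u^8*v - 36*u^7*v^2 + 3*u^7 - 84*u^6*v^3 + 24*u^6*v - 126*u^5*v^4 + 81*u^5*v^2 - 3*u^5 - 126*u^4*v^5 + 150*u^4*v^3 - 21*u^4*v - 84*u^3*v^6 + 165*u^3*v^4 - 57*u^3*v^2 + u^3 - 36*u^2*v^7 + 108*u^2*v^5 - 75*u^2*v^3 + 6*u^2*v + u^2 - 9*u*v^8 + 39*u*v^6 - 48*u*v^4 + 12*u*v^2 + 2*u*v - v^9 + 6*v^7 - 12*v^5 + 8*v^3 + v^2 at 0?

A_{2}

The Hessian of f at 0 is [[2, 2], [2, 2]] with rank 1, so corank 1. A Groebner basis of the Jacobian ideal J(f) in C{u,v} is {v^2, u + v}; counting standard monomials gives mu = 2. Corank 1: A-series; mu = 2 gives A_2.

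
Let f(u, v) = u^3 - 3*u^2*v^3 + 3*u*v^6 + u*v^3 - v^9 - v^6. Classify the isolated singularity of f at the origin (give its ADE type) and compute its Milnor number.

The Hessian of f at 0 is [[0, 0], [0, 0]] with rank 0, so corank 2. A Groebner basis of the Jacobian ideal J(f) in C{u,v} is {u^3, u*v^2, 3*u^2 + v^3}; counting standard monomials gives mu = 7. Corank 2; j^3 = u^3 is a perfect cube, so E-series; the 4-jet and mu = 7 give E_7.

Type E_{7}, Milnor number mu = 7.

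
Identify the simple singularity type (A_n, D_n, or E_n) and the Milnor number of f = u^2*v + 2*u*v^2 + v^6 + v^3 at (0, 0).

The Hessian of f at 0 is [[0, 0], [0, 0]] with rank 0, so corank 2. A Groebner basis of the Jacobian ideal J(f) in C{u,v} is {u^2/6 + v^5 - v^2/6, u^3 + v^3, u*v + v^2}; counting standard monomials gives mu = 7. Corank 2; j^3 = v*(u + v)^2 has shape L^2 M (L != M), so D-series; mu = 7 gives D_7.

Type D_{7}, Milnor number mu = 7.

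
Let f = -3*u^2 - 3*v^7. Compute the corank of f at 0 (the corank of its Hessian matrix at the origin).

1

The Hessian at 0 is [[-6, 0], [0, 0]] of rank 1; hence corank 1.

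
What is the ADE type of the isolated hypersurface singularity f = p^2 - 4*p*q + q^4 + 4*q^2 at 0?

A3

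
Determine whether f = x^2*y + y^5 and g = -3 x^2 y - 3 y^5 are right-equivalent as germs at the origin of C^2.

Yes.

The Hessian of f at 0 is [[0, 0], [0, 0]] with rank 0, so corank 2. A Groebner basis of the Jacobian ideal J(f) in C{x,y} is {x^2/5 + y^4, x^3, x*y}; counting standard monomials gives mu = 6. Corank 2; j^3 = x^2*y has shape L^2 M (L != M), so D-series; mu = 6 gives D_6. The Hessian of g at 0 is [[0, 0], [0, 0]] with rank 0, so corank 2. A Groebner basis of the Jacobian ideal J(g) in C{x,y} is {x^2/5 + y^4, x^3, x*y}; counting standard monomials gives mu = 6. Corank 2; j^3 = -3*x^2*y has shape L^2 M (L != M), so D-series; mu = 6 gives D_6. Both have type D_6, hence right-equivalent.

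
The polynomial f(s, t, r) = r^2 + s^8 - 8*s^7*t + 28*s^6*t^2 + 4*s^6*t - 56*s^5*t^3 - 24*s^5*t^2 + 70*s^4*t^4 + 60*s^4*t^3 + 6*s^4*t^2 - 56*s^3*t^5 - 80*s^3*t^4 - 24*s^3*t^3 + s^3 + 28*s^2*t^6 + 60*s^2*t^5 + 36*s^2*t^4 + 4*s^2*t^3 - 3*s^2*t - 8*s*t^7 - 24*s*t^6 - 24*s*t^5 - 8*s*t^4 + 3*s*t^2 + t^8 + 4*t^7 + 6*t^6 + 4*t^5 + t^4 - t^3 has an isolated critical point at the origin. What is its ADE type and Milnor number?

Type E_{6}, Milnor number mu = 6.

The Hessian of f at 0 has rank 1. Corank 2; j^3 = (s - t)^3 is a perfect cube, so E-series; the 4-jet and mu = 6 give E_6.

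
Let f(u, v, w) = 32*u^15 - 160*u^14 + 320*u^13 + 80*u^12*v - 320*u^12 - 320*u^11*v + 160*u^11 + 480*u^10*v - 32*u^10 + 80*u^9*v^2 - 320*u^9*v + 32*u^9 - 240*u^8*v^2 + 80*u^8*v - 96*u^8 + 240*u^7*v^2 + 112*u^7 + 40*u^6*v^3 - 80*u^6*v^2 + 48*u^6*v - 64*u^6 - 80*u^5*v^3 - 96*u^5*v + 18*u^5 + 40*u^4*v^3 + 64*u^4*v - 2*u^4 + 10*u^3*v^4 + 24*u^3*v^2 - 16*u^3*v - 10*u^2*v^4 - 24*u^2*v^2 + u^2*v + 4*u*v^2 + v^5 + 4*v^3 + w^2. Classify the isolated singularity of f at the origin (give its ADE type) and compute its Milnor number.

Type D_{6}, Milnor number mu = 6.

The Hessian of f at 0 is [[0, 0, 0], [0, 0, 0], [0, 0, 2]] with rank 1, so corank 2. A Groebner basis of the Jacobian ideal J(f) in C{u,v,w} is {u^3 - 80*u^2/251 - 389*u*v/502 - 69*v^2/251, u^2*v + 8*u^2/251 - 123*u*v/1004 - 187*v^2/502, 12*u^2/251 + u*v^2 + 635*u*v/2008 + 443*v^2/1004, -14*u^2/251 - 1147*u*v/4016 + v^3 - 699*v^2/2008, w}; counting standard monomials gives mu = 6. Corank 2; j^3 = v*(u + 2*v)^2 has shape L^2 M (L != M), so D-series; mu = 6 gives D_6.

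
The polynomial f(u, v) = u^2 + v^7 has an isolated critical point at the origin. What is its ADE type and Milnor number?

The Hessian of f at 0 has rank 1. Corank 1: A-series; mu = 6 gives A_6.

Type A6, Milnor number mu = 6.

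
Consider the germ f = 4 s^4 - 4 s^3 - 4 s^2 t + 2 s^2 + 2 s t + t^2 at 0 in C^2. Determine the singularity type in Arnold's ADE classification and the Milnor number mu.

The Hessian of f at 0 has rank 2. Corank 0: nondegenerate Morse point, so A_1.

Type A_{1}, Milnor number mu = 1.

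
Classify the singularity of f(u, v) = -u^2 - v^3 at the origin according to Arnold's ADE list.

A2

The Hessian of f at 0 is [[-2, 0], [0, 0]] with rank 1, so corank 1. A Groebner basis of the Jacobian ideal J(f) in C{u,v} is {v^2, u}; counting standard monomials gives mu = 2. Corank 1: A-series; mu = 2 gives A_2.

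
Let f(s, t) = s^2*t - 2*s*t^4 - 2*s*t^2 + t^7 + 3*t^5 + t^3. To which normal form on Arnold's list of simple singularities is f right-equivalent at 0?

The Hessian of f at 0 is [[0, 0], [0, 0]] with rank 0, so corank 2. A Groebner basis of the Jacobian ideal J(f) in C{s,t} is {-s*t + t^4 + t^2, s*t^2 - t^3, s^2 + 3*s*t - 4*t^2}; counting standard monomials gives mu = 6. Corank 2; j^3 = t*(s - t)^2 has shape L^2 M (L != M), so D-series; mu = 6 gives D_6.

D_{6}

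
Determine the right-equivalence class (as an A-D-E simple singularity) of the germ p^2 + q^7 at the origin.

The Hessian of f at 0 has rank 1. Corank 1: A-series; mu = 6 gives A_6.

A6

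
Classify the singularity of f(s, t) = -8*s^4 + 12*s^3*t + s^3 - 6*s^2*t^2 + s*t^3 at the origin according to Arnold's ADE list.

E_7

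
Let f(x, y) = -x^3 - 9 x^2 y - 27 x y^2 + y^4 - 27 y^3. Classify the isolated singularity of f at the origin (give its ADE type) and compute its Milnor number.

Type E_{6}, Milnor number mu = 6.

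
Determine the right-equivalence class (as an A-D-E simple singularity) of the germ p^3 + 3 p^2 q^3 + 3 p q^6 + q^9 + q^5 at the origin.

The Hessian of f at 0 is [[0, 0], [0, 0]] with rank 0, so corank 2. A Groebner basis of the Jacobian ideal J(f) in C{p,q} is {p^2/2 + p*q^3, q^4, p^3, p^2*q}; counting standard monomials gives mu = 8. Corank 2; j^3 = p^3 is a perfect cube, so E-series; the 5-jet and mu = 8 give E_8.

E_8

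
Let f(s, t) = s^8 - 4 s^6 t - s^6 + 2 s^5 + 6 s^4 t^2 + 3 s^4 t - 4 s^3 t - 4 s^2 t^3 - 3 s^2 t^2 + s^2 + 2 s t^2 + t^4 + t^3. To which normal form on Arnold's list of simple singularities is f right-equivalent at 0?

The Hessian of f at 0 has rank 1. Corank 1: A-series; mu = 2 gives A_2.

A_{2}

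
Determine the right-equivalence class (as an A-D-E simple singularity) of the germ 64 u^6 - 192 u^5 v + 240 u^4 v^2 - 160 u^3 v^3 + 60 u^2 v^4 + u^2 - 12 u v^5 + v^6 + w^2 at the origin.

The Hessian of f at 0 is [[2, 0, 0], [0, 0, 0], [0, 0, 2]] with rank 2, so corank 1. A Groebner basis of the Jacobian ideal J(f) in C{u,v,w} is {v^5, u, w}; counting standard monomials gives mu = 5. Corank 1: A-series; mu = 5 gives A_5.

A5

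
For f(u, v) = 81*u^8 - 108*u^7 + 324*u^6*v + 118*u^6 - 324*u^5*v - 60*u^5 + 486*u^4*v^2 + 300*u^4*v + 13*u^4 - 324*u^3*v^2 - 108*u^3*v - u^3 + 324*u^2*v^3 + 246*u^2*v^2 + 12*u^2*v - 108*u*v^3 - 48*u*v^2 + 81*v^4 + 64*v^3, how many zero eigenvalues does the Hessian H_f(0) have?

2

The Hessian at 0 is [[0, 0], [0, 0]] of rank 0; hence corank 2.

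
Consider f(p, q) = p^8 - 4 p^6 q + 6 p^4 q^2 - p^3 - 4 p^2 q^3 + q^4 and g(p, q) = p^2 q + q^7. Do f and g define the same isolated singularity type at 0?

The Hessian of f at 0 has rank 0. Corank 2; j^3 = -p^3 is a perfect cube, so E-series; the 4-jet and mu = 6 give E_6. The Hessian of g at 0 has rank 0. Corank 2; j^3 = p^2*q has shape L^2 M (L != M), so D-series; mu = 8 gives D_8. f is E_6 but g is D_8, hence not right-equivalent.

No.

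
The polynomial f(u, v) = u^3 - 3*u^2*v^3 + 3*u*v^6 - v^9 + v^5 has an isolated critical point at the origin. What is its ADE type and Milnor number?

The Hessian of f at 0 is [[0, 0], [0, 0]] with rank 0, so corank 2. A Groebner basis of the Jacobian ideal J(f) in C{u,v} is {-u^2/2 + u*v^3, v^4, u^3, u^2*v}; counting standard monomials gives mu = 8. Corank 2; j^3 = u^3 is a perfect cube, so E-series; the 5-jet and mu = 8 give E_8.

Type E_8, Milnor number mu = 8.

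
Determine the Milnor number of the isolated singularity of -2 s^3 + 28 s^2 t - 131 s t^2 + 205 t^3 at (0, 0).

4

The Hessian of f at 0 is [[0, 0], [0, 0]] with rank 0, so corank 2. A Groebner basis of the Jacobian ideal J(f) in C{s,t} is {t^3, s^2 - 59*t^2/2, s*t - 11*t^2/2}; counting standard monomials gives mu = 4. Corank 2; j^3 = -(s - 5*t)*(2*s^2 - 18*s*t + 41*t^2) splits into three distinct lines over C (the quadratic factor has nonzero discriminant), so D_4.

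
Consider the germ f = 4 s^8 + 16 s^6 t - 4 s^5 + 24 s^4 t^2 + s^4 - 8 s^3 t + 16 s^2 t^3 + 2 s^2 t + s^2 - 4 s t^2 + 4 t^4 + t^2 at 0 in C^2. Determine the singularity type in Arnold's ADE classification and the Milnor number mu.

Type A1, Milnor number mu = 1.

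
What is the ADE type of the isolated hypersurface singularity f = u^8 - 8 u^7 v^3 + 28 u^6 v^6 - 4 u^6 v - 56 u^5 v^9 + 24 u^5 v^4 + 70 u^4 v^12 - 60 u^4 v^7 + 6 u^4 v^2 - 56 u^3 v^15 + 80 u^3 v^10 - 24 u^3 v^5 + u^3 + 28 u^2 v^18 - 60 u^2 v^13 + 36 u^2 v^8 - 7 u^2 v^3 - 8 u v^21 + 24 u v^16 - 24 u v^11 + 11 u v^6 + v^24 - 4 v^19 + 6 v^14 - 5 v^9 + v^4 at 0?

E6

The Hessian of f at 0 has rank 0. Corank 2; j^3 = u^3 is a perfect cube, so E-series; the 4-jet and mu = 6 give E_6.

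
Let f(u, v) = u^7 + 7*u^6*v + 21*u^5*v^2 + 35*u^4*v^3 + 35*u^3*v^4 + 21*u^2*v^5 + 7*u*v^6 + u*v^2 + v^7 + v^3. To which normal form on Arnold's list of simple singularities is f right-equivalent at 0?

D_{8}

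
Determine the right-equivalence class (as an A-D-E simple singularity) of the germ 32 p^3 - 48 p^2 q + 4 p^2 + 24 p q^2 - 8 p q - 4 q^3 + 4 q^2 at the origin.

A_{2}

The Hessian of f at 0 is [[8, -8], [-8, 8]] with rank 1, so corank 1. A Groebner basis of the Jacobian ideal J(f) in C{p,q} is {q^2, p - q}; counting standard monomials gives mu = 2. Corank 1: A-series; mu = 2 gives A_2.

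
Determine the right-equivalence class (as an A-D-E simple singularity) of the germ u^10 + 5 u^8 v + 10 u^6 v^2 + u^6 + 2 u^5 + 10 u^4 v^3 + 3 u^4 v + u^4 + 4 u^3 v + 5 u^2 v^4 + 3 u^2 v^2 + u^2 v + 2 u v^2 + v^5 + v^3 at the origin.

The Hessian of f at 0 has rank 0. Corank 2; j^3 = v*(u + v)^2 has shape L^2 M (L != M), so D-series; mu = 6 gives D_6.

D_{6}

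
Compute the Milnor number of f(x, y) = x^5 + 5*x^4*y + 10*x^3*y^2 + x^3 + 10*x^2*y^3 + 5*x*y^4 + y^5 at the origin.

8

The Hessian of f at 0 has rank 0. Corank 2; j^3 = x^3 is a perfect cube, so E-series; the 5-jet and mu = 8 give E_8.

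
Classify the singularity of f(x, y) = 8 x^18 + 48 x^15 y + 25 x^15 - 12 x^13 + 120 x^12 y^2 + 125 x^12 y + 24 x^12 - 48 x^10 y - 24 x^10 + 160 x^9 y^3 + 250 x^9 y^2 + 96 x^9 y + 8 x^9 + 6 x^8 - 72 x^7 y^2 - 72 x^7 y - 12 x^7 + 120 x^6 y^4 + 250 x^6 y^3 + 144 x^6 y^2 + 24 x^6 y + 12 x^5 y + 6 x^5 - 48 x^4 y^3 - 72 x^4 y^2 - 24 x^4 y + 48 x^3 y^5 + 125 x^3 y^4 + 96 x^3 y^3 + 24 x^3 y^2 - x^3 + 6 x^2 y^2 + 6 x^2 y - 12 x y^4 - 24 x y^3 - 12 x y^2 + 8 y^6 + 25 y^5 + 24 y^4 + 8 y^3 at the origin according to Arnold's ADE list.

E_8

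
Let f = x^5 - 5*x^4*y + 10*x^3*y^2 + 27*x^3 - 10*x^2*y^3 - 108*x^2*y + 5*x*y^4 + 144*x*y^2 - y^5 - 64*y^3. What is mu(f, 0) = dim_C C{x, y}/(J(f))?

The Hessian of f at 0 has rank 0. Corank 2; j^3 = (3*x - 4*y)^3 is a perfect cube, so E-series; the 5-jet and mu = 8 give E_8.

8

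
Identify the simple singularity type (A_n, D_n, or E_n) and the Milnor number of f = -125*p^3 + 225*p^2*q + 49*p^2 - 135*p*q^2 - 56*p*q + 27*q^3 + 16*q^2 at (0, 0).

The Hessian of f at 0 is [[98, -56], [-56, 32]] with rank 1, so corank 1. A Groebner basis of the Jacobian ideal J(f) in C{p,q} is {q^2, p - 4*q/7}; counting standard monomials gives mu = 2. Corank 1: A-series; mu = 2 gives A_2.

Type A2, Milnor number mu = 2.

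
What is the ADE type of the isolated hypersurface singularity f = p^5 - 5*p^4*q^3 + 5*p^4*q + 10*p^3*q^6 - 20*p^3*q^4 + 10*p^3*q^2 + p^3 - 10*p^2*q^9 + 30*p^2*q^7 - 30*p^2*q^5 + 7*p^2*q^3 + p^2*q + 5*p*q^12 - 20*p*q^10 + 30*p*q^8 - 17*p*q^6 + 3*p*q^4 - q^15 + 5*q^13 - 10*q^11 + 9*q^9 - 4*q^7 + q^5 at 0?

D6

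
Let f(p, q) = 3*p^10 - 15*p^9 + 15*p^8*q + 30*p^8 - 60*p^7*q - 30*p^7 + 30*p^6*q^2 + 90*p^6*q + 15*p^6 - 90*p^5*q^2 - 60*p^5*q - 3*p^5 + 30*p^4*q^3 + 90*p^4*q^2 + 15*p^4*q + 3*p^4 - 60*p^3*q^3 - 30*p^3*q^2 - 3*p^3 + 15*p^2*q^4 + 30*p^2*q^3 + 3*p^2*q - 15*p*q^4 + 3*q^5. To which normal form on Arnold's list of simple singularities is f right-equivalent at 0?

D_{6}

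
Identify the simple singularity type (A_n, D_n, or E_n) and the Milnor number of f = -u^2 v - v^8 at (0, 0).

The Hessian of f at 0 has rank 0. Corank 2; j^3 = -u^2*v has shape L^2 M (L != M), so D-series; mu = 9 gives D_9.

Type D_9, Milnor number mu = 9.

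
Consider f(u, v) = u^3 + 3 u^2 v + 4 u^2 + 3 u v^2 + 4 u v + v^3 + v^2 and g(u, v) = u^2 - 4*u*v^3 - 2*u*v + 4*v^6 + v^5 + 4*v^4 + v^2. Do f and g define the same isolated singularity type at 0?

No.

The Hessian of f at 0 has rank 1. Corank 1: A-series; mu = 2 gives A_2. The Hessian of g at 0 has rank 1. Corank 1: A-series; mu = 4 gives A_4. f is A_2 but g is A_4, hence not right-equivalent.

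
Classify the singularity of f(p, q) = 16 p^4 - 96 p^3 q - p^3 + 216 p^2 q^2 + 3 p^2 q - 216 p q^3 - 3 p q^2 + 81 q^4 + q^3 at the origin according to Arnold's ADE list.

E6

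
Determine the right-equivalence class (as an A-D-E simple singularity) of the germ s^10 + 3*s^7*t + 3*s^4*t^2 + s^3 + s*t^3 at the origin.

E_7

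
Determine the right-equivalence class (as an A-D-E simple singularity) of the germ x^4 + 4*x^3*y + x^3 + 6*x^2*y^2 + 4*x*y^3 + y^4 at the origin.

E6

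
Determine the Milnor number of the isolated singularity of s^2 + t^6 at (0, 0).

5

The Hessian of f at 0 has rank 1. Corank 1: A-series; mu = 5 gives A_5.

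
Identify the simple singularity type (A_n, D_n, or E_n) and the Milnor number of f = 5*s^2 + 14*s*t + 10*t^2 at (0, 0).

The Hessian of f at 0 is [[10, 14], [14, 20]] with rank 2, so corank 0. A Groebner basis of the Jacobian ideal J(f) in C{s,t} is {s, t}; counting standard monomials gives mu = 1. Corank 0: nondegenerate Morse point, so A_1.

Type A_{1}, Milnor number mu = 1.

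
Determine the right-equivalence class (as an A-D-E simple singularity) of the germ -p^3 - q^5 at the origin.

E8

The Hessian of f at 0 has rank 0. Corank 2; j^3 = -p^3 is a perfect cube, so E-series; the 5-jet and mu = 8 give E_8.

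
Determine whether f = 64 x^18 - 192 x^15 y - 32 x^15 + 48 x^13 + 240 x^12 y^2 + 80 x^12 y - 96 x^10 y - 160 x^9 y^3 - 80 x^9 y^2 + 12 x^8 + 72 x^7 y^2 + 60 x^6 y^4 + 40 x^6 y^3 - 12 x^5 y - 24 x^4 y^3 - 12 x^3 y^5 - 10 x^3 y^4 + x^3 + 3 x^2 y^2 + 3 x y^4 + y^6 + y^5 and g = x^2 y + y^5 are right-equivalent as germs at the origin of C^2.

The Hessian of f at 0 has rank 0. Corank 2; j^3 = x^3 is a perfect cube, so E-series; the 5-jet and mu = 8 give E_8. The Hessian of g at 0 has rank 0. Corank 2; j^3 = x^2*y has shape L^2 M (L != M), so D-series; mu = 6 gives D_6. f is E_8 but g is D_6, hence not right-equivalent.

No.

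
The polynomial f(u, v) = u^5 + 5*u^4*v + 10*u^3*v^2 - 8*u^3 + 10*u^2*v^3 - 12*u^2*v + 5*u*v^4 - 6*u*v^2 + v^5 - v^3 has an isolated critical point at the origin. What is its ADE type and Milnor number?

Type E8, Milnor number mu = 8.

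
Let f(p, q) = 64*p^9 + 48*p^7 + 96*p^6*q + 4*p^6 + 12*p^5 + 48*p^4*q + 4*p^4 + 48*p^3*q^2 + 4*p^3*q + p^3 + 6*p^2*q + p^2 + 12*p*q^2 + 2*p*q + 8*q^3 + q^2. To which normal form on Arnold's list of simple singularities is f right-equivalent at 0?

The Hessian of f at 0 has rank 1. Corank 1: A-series; mu = 2 gives A_2.

A2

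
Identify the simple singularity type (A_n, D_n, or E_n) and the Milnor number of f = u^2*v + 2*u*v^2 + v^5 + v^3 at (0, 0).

Type D6, Milnor number mu = 6.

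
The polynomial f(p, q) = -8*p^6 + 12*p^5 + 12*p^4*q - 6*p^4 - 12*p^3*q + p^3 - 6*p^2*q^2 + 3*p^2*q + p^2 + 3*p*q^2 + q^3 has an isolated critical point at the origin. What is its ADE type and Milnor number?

Type A_{2}, Milnor number mu = 2.

The Hessian of f at 0 is [[2, 0], [0, 0]] with rank 1, so corank 1. A Groebner basis of the Jacobian ideal J(f) in C{p,q} is {q^2, p}; counting standard monomials gives mu = 2. Corank 1: A-series; mu = 2 gives A_2.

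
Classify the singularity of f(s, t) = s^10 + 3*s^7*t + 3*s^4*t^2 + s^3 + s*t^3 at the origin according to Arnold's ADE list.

E_7

The Hessian of f at 0 has rank 0. Corank 2; j^3 = s^3 is a perfect cube, so E-series; the 4-jet and mu = 7 give E_7.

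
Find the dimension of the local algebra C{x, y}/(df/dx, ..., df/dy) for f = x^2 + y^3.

2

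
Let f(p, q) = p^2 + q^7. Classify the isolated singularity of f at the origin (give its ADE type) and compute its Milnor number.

The Hessian of f at 0 has rank 1. Corank 1: A-series; mu = 6 gives A_6.

Type A_{6}, Milnor number mu = 6.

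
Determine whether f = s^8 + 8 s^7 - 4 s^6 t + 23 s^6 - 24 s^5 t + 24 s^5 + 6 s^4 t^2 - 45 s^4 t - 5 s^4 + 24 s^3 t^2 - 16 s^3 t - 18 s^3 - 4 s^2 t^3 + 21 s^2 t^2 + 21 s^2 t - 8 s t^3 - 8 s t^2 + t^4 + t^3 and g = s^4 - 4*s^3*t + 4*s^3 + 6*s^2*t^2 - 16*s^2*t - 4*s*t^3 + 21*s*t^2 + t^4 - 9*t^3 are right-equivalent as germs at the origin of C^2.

Yes.

The Hessian of f at 0 has rank 0. Corank 2; j^3 = -(2*s - t)*(3*s - t)^2 has shape L^2 M (L != M), so D-series; mu = 5 gives D_5. The Hessian of g at 0 has rank 0. Corank 2; j^3 = (s - t)*(2*s - 3*t)^2 has shape L^2 M (L != M), so D-series; mu = 5 gives D_5. Both have type D_5, hence right-equivalent.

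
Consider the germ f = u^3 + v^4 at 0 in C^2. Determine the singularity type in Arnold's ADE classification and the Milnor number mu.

The Hessian of f at 0 has rank 0. Corank 2; j^3 = u^3 is a perfect cube, so E-series; the 4-jet and mu = 6 give E_6.

Type E6, Milnor number mu = 6.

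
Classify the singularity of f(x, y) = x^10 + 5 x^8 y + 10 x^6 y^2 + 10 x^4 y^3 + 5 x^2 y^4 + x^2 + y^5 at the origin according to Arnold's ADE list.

A4

The Hessian of f at 0 is [[2, 0], [0, 0]] with rank 1, so corank 1. A Groebner basis of the Jacobian ideal J(f) in C{x,y} is {y^4, x}; counting standard monomials gives mu = 4. Corank 1: A-series; mu = 4 gives A_4.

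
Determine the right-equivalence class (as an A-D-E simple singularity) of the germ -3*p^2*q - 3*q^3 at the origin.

The Hessian of f at 0 has rank 0. Corank 2; j^3 = -3*q*(p^2 + q^2) splits into three distinct lines over C (the quadratic factor has nonzero discriminant), so D_4.

D_{4}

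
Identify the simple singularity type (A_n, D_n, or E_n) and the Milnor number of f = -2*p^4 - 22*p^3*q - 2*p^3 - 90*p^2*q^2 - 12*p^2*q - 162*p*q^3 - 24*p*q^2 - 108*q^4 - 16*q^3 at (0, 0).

The Hessian of f at 0 has rank 0. Corank 2; j^3 = -2*(p + 2*q)^3 is a perfect cube, so E-series; the 4-jet and mu = 7 give E_7.

Type E_7, Milnor number mu = 7.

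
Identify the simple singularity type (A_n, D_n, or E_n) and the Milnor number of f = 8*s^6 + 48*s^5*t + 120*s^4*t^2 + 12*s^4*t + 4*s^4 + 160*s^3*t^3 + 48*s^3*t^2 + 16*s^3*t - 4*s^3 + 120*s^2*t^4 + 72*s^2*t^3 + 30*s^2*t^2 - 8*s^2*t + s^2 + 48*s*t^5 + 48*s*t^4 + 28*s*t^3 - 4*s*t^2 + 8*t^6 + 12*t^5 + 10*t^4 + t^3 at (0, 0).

The Hessian of f at 0 has rank 1. Corank 1: A-series; mu = 2 gives A_2.

Type A_{2}, Milnor number mu = 2.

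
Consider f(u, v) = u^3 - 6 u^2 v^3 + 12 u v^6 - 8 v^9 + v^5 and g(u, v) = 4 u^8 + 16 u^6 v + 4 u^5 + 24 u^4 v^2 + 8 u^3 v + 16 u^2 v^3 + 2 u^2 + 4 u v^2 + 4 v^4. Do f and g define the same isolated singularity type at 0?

No.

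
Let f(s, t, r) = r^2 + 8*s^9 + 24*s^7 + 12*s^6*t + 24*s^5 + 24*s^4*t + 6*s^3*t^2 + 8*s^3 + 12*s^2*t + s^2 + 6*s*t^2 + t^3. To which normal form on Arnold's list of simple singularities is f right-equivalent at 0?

A2

The Hessian of f at 0 has rank 2. Corank 1: A-series; mu = 2 gives A_2.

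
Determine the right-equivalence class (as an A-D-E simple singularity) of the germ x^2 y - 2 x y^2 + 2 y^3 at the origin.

The Hessian of f at 0 has rank 0. Corank 2; j^3 = y*(x^2 - 2*x*y + 2*y^2) splits into three distinct lines over C (the quadratic factor has nonzero discriminant), so D_4.

D4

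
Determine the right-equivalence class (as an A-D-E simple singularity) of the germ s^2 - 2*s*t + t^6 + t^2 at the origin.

The Hessian of f at 0 is [[2, -2], [-2, 2]] with rank 1, so corank 1. A Groebner basis of the Jacobian ideal J(f) in C{s,t} is {t^5, s - t}; counting standard monomials gives mu = 5. Corank 1: A-series; mu = 5 gives A_5.

A_5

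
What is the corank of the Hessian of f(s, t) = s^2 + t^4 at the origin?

The Hessian at 0 is [[2, 0], [0, 0]] of rank 1; hence corank 1.

1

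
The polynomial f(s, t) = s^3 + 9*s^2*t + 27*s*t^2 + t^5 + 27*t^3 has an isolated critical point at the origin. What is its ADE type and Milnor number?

The Hessian of f at 0 is [[0, 0], [0, 0]] with rank 0, so corank 2. A Groebner basis of the Jacobian ideal J(f) in C{s,t} is {t^4, s^2 + 6*s*t + 9*t^2}; counting standard monomials gives mu = 8. Corank 2; j^3 = (s + 3*t)^3 is a perfect cube, so E-series; the 5-jet and mu = 8 give E_8.

Type E8, Milnor number mu = 8.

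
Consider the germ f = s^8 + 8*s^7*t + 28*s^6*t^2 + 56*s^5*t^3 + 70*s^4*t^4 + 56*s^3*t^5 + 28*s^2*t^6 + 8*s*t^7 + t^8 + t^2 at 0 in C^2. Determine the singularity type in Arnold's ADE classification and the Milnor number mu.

Type A_7, Milnor number mu = 7.

The Hessian of f at 0 has rank 1. Corank 1: A-series; mu = 7 gives A_7.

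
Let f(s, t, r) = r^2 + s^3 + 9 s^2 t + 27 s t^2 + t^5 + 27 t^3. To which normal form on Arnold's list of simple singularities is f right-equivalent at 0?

E8

The Hessian of f at 0 has rank 1. Corank 2; j^3 = (s + 3*t)^3 is a perfect cube, so E-series; the 5-jet and mu = 8 give E_8.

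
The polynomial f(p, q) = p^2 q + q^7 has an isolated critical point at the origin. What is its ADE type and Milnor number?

Type D8, Milnor number mu = 8.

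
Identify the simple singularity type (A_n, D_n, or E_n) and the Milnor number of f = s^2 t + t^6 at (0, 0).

The Hessian of f at 0 is [[0, 0], [0, 0]] with rank 0, so corank 2. A Groebner basis of the Jacobian ideal J(f) in C{s,t} is {s^2/6 + t^5, s^3, s*t}; counting standard monomials gives mu = 7. Corank 2; j^3 = s^2*t has shape L^2 M (L != M), so D-series; mu = 7 gives D_7.

Type D_{7}, Milnor number mu = 7.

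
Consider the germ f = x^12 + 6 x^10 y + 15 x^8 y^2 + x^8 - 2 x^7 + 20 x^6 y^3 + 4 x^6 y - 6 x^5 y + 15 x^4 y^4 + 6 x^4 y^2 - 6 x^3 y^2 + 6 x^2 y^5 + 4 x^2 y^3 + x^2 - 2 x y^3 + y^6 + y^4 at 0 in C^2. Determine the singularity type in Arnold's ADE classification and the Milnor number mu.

Type A3, Milnor number mu = 3.

The Hessian of f at 0 has rank 1. Corank 1: A-series; mu = 3 gives A_3.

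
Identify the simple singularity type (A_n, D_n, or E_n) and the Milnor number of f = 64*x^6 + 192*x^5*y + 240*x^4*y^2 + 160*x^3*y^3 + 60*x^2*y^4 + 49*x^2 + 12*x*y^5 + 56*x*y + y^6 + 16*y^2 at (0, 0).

Type A_{5}, Milnor number mu = 5.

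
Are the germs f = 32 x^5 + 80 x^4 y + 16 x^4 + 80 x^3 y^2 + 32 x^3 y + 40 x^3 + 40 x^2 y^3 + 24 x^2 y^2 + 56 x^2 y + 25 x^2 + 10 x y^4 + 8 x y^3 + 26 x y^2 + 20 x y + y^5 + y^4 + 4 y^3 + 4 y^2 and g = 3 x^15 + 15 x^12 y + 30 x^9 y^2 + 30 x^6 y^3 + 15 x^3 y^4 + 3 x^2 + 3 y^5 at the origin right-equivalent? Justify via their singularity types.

Yes.

The Hessian of f at 0 is [[50, 20], [20, 8]] with rank 1, so corank 1. A Groebner basis of the Jacobian ideal J(f) in C{x,y} is {-3125*x/4 + y^3 - 25*y^2/4 - 625*y/2, x^2 - 5*x - y^2/5 - 2*y, x*y + 25*x/4 + 9*y^2/20 + 5*y/2}; counting standard monomials gives mu = 4. Corank 1: A-series; mu = 4 gives A_4. The Hessian of g at 0 is [[6, 0], [0, 0]] with rank 1, so corank 1. A Groebner basis of the Jacobian ideal J(g) in C{x,y} is {y^4, x}; counting standard monomials gives mu = 4. Corank 1: A-series; mu = 4 gives A_4. Both have type A_4, hence right-equivalent.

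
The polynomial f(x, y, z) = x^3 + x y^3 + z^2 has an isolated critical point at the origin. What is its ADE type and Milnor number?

Type E_7, Milnor number mu = 7.

The Hessian of f at 0 has rank 1. Corank 2; j^3 = x^3 is a perfect cube, so E-series; the 4-jet and mu = 7 give E_7.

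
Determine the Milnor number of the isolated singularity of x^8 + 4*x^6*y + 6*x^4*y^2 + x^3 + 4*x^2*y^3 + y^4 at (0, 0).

The Hessian of f at 0 has rank 0. Corank 2; j^3 = x^3 is a perfect cube, so E-series; the 4-jet and mu = 6 give E_6.

6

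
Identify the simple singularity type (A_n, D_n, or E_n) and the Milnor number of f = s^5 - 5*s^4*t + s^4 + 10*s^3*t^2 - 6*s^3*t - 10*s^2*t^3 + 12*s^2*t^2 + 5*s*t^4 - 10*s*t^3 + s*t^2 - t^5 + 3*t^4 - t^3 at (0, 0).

The Hessian of f at 0 has rank 0. Corank 2; j^3 = t^2*(s - t) has shape L^2 M (L != M), so D-series; mu = 5 gives D_5.

Type D_5, Milnor number mu = 5.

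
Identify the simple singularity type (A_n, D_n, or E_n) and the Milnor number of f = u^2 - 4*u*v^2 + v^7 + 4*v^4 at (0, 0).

Type A6, Milnor number mu = 6.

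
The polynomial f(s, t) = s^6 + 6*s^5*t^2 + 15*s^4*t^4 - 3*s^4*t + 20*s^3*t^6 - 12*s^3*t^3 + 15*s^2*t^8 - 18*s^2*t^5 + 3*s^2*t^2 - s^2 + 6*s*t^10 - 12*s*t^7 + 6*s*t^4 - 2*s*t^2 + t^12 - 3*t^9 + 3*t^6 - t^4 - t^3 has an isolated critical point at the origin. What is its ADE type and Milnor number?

Type A_2, Milnor number mu = 2.

The Hessian of f at 0 has rank 1. Corank 1: A-series; mu = 2 gives A_2.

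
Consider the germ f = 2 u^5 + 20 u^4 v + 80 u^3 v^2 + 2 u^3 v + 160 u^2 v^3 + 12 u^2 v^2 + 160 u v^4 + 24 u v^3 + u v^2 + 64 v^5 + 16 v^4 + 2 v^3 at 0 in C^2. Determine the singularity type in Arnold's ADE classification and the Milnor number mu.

Type D_6, Milnor number mu = 6.

The Hessian of f at 0 has rank 0. Corank 2; j^3 = v^2*(u + 2*v) has shape L^2 M (L != M), so D-series; mu = 6 gives D_6.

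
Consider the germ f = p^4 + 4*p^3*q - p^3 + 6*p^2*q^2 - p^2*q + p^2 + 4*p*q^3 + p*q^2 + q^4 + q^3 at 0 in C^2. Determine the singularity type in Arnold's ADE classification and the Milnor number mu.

The Hessian of f at 0 has rank 1. Corank 1: A-series; mu = 2 gives A_2.

Type A_{2}, Milnor number mu = 2.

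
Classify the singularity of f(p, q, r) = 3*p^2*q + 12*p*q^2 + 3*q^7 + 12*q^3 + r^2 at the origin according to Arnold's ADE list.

The Hessian of f at 0 is [[0, 0, 0], [0, 0, 0], [0, 0, 2]] with rank 1, so corank 2. A Groebner basis of the Jacobian ideal J(f) in C{p,q,r} is {p^2/7 + q^6 - 4*q^2/7, p^3 + 8*q^3, p*q + 2*q^2, r}; counting standard monomials gives mu = 8. Corank 2; j^3 = 3*q*(p + 2*q)^2 has shape L^2 M (L != M), so D-series; mu = 8 gives D_8.

D_8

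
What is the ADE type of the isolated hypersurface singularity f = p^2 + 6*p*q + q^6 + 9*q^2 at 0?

A5

The Hessian of f at 0 has rank 1. Corank 1: A-series; mu = 5 gives A_5.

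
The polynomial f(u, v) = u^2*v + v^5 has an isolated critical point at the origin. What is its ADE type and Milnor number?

Type D6, Milnor number mu = 6.

The Hessian of f at 0 has rank 0. Corank 2; j^3 = u^2*v has shape L^2 M (L != M), so D-series; mu = 6 gives D_6.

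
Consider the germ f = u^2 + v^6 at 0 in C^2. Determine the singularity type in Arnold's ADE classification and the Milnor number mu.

Type A_{5}, Milnor number mu = 5.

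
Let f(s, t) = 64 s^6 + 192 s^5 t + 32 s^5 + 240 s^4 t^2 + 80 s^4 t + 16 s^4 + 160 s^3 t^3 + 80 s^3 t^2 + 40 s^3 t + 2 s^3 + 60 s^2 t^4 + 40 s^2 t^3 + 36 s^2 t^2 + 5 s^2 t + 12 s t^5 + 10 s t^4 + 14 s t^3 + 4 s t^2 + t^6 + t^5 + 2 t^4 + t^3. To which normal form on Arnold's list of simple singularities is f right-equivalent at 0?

D_7

The Hessian of f at 0 has rank 0. Corank 2; j^3 = (s + t)^2*(2*s + t) has shape L^2 M (L != M), so D-series; mu = 7 gives D_7.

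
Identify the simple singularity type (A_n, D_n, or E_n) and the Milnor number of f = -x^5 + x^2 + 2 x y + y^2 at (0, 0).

The Hessian of f at 0 is [[2, 2], [2, 2]] with rank 1, so corank 1. A Groebner basis of the Jacobian ideal J(f) in C{x,y} is {y^4, x + y}; counting standard monomials gives mu = 4. Corank 1: A-series; mu = 4 gives A_4.

Type A_4, Milnor number mu = 4.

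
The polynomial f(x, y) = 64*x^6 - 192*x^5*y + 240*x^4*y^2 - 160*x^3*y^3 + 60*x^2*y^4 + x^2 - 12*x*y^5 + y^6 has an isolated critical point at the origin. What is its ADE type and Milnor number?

The Hessian of f at 0 is [[2, 0], [0, 0]] with rank 1, so corank 1. A Groebner basis of the Jacobian ideal J(f) in C{x,y} is {y^5, x}; counting standard monomials gives mu = 5. Corank 1: A-series; mu = 5 gives A_5.

Type A5, Milnor number mu = 5.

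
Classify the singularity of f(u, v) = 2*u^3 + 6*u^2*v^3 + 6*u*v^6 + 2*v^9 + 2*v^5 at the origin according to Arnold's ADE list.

The Hessian of f at 0 has rank 0. Corank 2; j^3 = 2*u^3 is a perfect cube, so E-series; the 5-jet and mu = 8 give E_8.

E_{8}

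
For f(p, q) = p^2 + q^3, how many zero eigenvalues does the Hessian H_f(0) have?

1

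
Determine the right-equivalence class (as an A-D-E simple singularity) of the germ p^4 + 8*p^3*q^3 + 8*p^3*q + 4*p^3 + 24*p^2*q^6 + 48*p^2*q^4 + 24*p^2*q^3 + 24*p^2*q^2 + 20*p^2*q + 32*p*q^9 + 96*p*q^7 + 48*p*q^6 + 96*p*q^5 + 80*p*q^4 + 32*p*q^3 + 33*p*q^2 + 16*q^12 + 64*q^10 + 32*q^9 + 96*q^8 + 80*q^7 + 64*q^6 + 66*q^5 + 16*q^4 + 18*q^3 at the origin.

The Hessian of f at 0 has rank 0. Corank 2; j^3 = (p + 2*q)*(2*p + 3*q)^2 has shape L^2 M (L != M), so D-series; mu = 5 gives D_5.

D_{5}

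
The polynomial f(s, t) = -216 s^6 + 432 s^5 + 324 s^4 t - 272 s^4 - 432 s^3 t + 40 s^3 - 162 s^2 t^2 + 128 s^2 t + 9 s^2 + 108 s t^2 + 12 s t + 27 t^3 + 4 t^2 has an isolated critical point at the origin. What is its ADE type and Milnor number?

The Hessian of f at 0 has rank 1. Corank 1: A-series; mu = 2 gives A_2.

Type A_{2}, Milnor number mu = 2.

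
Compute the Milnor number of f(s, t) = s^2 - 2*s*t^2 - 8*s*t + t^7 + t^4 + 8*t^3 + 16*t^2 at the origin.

The Hessian of f at 0 is [[2, -8], [-8, 32]] with rank 1, so corank 1. A Groebner basis of the Jacobian ideal J(f) in C{s,t} is {s^3 - 12*s^2*t + 48*s^2 - 256*s*t + 256*s - 1024*t, -s + t^2 + 4*t}; counting standard monomials gives mu = 6. Corank 1: A-series; mu = 6 gives A_6.

6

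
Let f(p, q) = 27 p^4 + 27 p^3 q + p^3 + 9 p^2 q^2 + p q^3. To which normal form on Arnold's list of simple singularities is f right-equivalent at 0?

E_{7}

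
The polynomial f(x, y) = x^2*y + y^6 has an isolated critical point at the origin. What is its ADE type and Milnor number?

Type D7, Milnor number mu = 7.

The Hessian of f at 0 is [[0, 0], [0, 0]] with rank 0, so corank 2. A Groebner basis of the Jacobian ideal J(f) in C{x,y} is {x^2/6 + y^5, x^3, x*y}; counting standard monomials gives mu = 7. Corank 2; j^3 = x^2*y has shape L^2 M (L != M), so D-series; mu = 7 gives D_7.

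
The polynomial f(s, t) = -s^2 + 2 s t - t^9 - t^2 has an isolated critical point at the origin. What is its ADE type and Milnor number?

Type A_{8}, Milnor number mu = 8.

The Hessian of f at 0 has rank 1. Corank 1: A-series; mu = 8 gives A_8.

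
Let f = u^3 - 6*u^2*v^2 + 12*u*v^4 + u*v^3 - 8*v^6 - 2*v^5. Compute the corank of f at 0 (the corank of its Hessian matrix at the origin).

2

Hessian at 0 has rank 0.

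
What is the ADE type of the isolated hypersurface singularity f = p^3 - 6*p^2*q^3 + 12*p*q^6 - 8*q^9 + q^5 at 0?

The Hessian of f at 0 has rank 0. Corank 2; j^3 = p^3 is a perfect cube, so E-series; the 5-jet and mu = 8 give E_8.

E_{8}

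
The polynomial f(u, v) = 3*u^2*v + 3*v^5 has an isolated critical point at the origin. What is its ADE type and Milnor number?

The Hessian of f at 0 has rank 0. Corank 2; j^3 = 3*u^2*v has shape L^2 M (L != M), so D-series; mu = 6 gives D_6.

Type D_6, Milnor number mu = 6.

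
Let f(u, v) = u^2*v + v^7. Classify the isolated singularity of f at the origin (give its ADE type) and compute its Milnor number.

Type D_8, Milnor number mu = 8.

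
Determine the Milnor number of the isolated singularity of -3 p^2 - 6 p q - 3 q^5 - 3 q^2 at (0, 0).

The Hessian of f at 0 has rank 1. Corank 1: A-series; mu = 4 gives A_4.

4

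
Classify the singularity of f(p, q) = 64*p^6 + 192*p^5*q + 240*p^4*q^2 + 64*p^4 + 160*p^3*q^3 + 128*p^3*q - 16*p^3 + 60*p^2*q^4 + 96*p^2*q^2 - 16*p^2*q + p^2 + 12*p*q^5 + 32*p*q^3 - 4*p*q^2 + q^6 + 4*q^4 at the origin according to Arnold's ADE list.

A5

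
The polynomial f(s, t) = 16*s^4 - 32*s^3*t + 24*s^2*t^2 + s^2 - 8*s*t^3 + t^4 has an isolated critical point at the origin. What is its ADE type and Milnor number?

Type A_3, Milnor number mu = 3.

The Hessian of f at 0 has rank 1. Corank 1: A-series; mu = 3 gives A_3.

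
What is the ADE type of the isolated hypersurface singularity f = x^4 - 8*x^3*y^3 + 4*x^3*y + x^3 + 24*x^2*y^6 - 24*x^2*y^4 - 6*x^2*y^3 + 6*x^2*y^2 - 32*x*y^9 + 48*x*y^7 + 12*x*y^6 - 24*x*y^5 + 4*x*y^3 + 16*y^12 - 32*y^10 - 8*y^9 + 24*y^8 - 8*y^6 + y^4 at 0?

The Hessian of f at 0 has rank 0. Corank 2; j^3 = x^3 is a perfect cube, so E-series; the 4-jet and mu = 6 give E_6.

E_{6}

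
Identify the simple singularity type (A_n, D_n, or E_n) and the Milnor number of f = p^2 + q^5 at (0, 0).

Type A_{4}, Milnor number mu = 4.

The Hessian of f at 0 is [[2, 0], [0, 0]] with rank 1, so corank 1. A Groebner basis of the Jacobian ideal J(f) in C{p,q} is {q^4, p}; counting standard monomials gives mu = 4. Corank 1: A-series; mu = 4 gives A_4.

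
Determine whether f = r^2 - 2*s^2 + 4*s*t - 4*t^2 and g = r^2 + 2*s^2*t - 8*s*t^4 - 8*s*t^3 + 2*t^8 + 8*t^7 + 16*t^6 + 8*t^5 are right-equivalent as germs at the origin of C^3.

No.

The Hessian of f at 0 has rank 3. Corank 0: nondegenerate Morse point, so A_1. The Hessian of g at 0 has rank 1. Corank 2; j^3 = 2*s^2*t has shape L^2 M (L != M), so D-series; mu = 9 gives D_9. f is A_1 but g is D_9, hence not right-equivalent.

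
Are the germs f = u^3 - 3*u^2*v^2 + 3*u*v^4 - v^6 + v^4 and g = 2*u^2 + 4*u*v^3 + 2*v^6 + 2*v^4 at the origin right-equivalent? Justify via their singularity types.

The Hessian of f at 0 has rank 0. Corank 2; j^3 = u^3 is a perfect cube, so E-series; the 4-jet and mu = 6 give E_6. The Hessian of g at 0 has rank 1. Corank 1: A-series; mu = 3 gives A_3. f is E_6 but g is A_3, hence not right-equivalent.

No.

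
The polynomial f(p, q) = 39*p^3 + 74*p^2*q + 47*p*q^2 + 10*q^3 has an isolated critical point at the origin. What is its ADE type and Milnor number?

Type D4, Milnor number mu = 4.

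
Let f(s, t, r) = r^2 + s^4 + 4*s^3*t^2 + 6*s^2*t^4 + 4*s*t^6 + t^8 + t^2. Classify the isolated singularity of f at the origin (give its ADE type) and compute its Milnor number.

Type A_{3}, Milnor number mu = 3.

The Hessian of f at 0 has rank 2. Corank 1: A-series; mu = 3 gives A_3.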